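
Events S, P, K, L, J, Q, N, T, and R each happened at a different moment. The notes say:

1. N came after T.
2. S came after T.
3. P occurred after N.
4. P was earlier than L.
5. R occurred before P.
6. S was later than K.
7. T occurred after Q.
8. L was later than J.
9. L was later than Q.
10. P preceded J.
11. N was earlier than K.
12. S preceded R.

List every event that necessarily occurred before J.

Directly stated before J: P.
K reaches J via K → S → R → P → J.
N reaches J via N → P → J.
Q reaches J via Q → T → N → P → J.
Likewise R, S, and T each reach J by chaining the stated constraints.
No chain forces L ahead of J.

K, N, P, Q, R, S, T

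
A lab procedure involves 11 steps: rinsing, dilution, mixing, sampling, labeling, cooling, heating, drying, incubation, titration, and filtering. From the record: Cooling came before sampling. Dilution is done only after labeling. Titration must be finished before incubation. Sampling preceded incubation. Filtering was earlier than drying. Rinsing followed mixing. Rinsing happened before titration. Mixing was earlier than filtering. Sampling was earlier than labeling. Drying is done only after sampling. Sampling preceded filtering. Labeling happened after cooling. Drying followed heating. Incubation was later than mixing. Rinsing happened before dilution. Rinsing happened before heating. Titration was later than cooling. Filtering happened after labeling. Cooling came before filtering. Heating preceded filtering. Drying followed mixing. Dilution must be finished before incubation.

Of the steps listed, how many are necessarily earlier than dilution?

Directly stated before dilution: labeling and rinsing.
Cooling reaches dilution via cooling → labeling → dilution.
Mixing reaches dilution via mixing → rinsing → dilution.
Sampling reaches dilution via sampling → labeling → dilution.
That's cooling, labeling, mixing, rinsing, and sampling — 5 in all.

5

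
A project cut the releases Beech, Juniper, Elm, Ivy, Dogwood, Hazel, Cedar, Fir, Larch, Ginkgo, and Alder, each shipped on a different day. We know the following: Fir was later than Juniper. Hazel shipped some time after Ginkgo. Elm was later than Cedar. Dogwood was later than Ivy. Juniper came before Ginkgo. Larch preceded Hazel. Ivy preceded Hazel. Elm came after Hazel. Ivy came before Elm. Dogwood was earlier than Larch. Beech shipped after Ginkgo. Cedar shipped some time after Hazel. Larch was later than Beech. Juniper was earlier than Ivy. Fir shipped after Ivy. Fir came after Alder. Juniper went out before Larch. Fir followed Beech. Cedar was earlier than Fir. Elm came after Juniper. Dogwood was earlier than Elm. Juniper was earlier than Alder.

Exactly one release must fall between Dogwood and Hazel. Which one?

Tracing the constraints gives Dogwood → Larch → Hazel, so Larch sits after Dogwood and before Hazel.
No other release is forced both after Dogwood and before Hazel.

Larch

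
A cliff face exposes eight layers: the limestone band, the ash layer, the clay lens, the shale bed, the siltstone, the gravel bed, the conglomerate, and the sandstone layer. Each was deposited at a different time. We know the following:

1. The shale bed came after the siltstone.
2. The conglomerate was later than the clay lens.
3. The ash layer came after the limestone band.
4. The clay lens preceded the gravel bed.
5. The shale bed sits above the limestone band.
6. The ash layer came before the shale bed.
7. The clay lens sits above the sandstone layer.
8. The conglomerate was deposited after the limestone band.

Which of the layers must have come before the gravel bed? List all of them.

Directly stated before the gravel bed: the clay lens.
The sandstone layer reaches the gravel bed via the sandstone layer → the clay lens → the gravel bed.
No chain forces the shale bed (or any of the others) ahead of the gravel bed.

the clay lens, the sandstone layer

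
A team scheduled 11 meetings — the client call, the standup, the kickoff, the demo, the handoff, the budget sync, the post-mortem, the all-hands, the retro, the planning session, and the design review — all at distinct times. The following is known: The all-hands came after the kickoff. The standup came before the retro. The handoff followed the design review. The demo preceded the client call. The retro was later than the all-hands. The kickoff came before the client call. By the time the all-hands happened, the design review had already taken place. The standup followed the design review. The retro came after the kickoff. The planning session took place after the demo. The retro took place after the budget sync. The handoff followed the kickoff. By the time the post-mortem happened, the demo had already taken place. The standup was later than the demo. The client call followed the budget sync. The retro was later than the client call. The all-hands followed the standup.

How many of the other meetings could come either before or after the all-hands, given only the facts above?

5

Forced before the all-hands: the demo, the design review, the kickoff, and the standup; forced after the all-hands: the retro.
That leaves the budget sync, the client call, the handoff, the planning session, and the post-mortem with no forced order relative to the all-hands — 5.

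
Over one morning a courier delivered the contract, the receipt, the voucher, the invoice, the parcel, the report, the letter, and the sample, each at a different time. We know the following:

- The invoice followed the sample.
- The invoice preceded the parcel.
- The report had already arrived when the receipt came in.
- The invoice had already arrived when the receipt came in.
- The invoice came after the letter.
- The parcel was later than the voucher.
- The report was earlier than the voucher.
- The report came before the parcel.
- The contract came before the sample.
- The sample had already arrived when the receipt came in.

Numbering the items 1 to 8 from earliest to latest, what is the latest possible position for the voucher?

The voucher must come before the parcel — 1 item forced after it.
Everything else can be placed before the voucher in some valid order, so the voucher can sit as late as position 8 − 1 = 7.

7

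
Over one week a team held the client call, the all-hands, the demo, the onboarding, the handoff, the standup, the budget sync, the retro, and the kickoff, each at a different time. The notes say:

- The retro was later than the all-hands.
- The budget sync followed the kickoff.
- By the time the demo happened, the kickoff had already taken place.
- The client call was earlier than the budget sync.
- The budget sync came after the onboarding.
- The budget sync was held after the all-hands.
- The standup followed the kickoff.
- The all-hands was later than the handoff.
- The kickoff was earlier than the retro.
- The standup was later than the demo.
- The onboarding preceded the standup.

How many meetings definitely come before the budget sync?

Directly stated before the budget sync: the all-hands, the client call, the kickoff, and the onboarding.
The handoff reaches the budget sync via the handoff → the all-hands → the budget sync.
That's the all-hands, the client call, the handoff, the kickoff, and the onboarding — 5 in all.

5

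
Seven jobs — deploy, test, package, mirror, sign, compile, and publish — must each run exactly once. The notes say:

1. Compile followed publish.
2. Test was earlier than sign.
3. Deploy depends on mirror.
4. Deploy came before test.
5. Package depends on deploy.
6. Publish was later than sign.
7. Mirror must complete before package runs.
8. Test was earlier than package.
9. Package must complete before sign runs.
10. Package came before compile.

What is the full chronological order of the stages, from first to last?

The constraints fix every adjacent pair, so only one ordering works:
mirror → deploy → test → package → sign → publish → compile.

mirror, deploy, test, package, sign, publish, compile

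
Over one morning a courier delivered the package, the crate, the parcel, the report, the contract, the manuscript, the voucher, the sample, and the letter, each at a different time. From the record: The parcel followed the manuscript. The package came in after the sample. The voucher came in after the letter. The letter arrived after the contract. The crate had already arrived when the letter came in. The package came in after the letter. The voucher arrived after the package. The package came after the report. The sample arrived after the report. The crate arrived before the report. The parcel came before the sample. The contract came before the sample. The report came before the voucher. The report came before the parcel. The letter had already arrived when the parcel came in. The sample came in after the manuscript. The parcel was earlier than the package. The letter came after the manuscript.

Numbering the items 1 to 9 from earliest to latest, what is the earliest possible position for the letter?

The contract, the crate, and the manuscript must all come before the letter — 3 forced predecessors.
Nothing else is forced ahead of the letter, so its earliest slot is position 3 + 1 = 4.

4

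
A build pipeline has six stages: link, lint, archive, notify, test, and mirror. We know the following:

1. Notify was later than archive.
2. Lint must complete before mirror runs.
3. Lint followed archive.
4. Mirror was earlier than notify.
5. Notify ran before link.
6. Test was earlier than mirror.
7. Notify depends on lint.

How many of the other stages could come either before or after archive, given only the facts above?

Forced after archive: link, lint, mirror, and notify.
That leaves test with no forced order relative to archive — 1.

1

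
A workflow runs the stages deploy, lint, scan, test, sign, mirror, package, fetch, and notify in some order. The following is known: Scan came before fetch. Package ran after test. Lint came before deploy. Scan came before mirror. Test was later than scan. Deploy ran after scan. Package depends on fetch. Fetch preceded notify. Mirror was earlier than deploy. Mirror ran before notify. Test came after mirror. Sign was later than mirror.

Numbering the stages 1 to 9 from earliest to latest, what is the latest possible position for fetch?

7

Fetch must come before notify and package — 2 stages forced after it.
Everything else can be placed before fetch in some valid order, so fetch can sit as late as position 9 − 2 = 7.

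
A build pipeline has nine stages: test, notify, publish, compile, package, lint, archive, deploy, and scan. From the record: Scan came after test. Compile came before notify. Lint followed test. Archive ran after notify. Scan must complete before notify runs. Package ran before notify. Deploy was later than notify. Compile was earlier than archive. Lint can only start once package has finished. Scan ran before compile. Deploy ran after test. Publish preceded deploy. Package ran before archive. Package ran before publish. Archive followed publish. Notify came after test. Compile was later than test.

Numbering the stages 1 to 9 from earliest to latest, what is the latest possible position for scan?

5

Scan must come before archive, compile, deploy, and notify — 4 stages forced after it.
Everything else can be placed before scan in some valid order, so scan can sit as late as position 9 − 4 = 5.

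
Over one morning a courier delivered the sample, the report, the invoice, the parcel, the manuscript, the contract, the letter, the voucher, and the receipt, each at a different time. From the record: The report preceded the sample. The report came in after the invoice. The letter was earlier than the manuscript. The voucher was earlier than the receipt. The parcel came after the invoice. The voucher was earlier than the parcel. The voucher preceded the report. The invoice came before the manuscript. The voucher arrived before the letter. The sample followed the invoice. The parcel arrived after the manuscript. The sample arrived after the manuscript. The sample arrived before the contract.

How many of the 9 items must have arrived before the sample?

Directly stated before the sample: the invoice, the manuscript, and the report.
The letter reaches the sample via the letter → the manuscript → the sample.
The voucher reaches the sample via the voucher → the report → the sample.
That's the invoice, the letter, the manuscript, the report, and the voucher — 5 in all.

5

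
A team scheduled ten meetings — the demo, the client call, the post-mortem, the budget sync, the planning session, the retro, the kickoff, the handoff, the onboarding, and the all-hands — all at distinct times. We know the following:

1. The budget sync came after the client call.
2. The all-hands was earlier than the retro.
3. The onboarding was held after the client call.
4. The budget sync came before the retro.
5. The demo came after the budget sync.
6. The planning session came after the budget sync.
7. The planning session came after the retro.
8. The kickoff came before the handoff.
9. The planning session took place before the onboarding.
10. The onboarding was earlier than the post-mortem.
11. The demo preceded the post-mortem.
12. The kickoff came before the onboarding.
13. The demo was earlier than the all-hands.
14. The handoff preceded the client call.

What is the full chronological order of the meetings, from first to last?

The constraints fix every adjacent pair, so only one ordering works:
the kickoff → the handoff → the client call → the budget sync → the demo → the all-hands → the retro → the planning session → the onboarding → the post-mortem.

the kickoff, the handoff, the client call, the budget sync, the demo, the all-hands, the retro, the planning session, the onboarding, the post-mortem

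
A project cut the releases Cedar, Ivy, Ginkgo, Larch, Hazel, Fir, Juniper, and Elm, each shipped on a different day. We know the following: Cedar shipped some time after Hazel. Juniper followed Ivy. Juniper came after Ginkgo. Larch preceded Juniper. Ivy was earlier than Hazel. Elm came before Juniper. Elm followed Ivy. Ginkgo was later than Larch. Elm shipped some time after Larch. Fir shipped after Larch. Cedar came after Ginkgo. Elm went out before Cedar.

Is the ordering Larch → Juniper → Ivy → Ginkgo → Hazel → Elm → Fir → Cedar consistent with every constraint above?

no

The constraints require Elm before Juniper, but in the proposed sequence Juniper appears ahead of Elm. That one violation is enough.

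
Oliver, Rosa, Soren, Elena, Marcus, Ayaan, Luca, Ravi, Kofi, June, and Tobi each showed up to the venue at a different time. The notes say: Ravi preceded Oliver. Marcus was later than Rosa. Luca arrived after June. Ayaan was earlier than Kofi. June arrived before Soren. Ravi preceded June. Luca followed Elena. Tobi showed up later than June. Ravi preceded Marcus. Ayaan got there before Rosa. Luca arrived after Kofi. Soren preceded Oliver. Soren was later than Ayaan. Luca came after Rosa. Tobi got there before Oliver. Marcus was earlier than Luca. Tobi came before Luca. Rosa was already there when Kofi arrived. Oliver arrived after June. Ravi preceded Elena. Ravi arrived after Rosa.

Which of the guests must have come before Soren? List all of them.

Ayaan, June, Ravi, Rosa

Directly stated before Soren: Ayaan and June.
Ravi reaches Soren via Ravi → June → Soren.
Rosa reaches Soren via Rosa → Ravi → June → Soren.
No chain forces Marcus (or any of the others) ahead of Soren.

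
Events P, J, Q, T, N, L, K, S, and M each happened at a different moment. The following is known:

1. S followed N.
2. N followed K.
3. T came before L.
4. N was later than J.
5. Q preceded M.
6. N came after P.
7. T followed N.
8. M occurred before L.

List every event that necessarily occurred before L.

Directly stated before L: M and T.
J reaches L via J → N → T → L.
K reaches L via K → N → T → L.
N reaches L via N → T → L.
Likewise P and Q each reach L by chaining the stated constraints.
No chain forces S ahead of L.

J, K, M, N, P, Q, T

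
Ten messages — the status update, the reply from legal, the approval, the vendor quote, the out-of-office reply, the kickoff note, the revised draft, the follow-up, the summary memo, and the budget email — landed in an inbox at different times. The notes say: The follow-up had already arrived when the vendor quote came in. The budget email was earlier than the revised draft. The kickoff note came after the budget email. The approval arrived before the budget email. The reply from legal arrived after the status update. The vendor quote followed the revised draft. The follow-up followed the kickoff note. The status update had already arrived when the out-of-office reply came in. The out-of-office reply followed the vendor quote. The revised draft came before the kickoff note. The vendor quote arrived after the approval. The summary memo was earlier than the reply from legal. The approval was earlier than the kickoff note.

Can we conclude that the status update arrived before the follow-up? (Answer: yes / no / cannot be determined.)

cannot be determined

No chain of stated constraints runs from the status update to the follow-up, and none runs from the follow-up to the status update either.
So the relative order of the status update and the follow-up is not fixed by the given facts.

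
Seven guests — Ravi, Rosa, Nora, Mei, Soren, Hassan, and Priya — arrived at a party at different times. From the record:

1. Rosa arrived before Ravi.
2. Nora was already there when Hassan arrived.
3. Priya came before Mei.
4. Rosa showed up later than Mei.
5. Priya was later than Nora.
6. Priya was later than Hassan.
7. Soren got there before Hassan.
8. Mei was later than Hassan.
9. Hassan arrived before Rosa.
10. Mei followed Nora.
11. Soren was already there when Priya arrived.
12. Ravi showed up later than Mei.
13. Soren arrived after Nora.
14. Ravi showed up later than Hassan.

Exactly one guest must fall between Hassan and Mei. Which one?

Priya

Tracing the constraints gives Hassan → Priya → Mei, so Priya sits after Hassan and before Mei.
No other guest is forced both after Hassan and before Mei.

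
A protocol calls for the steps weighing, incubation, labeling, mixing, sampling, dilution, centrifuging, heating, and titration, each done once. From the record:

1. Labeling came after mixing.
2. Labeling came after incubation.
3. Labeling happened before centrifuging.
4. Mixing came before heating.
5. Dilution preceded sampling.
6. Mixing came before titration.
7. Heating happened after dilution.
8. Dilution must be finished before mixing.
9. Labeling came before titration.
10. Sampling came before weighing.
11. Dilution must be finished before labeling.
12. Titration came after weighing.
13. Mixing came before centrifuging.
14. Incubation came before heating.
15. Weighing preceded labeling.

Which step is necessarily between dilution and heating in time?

Tracing the constraints gives dilution → mixing → heating, so mixing sits after dilution and before heating.
No other step is forced both after dilution and before heating.

mixing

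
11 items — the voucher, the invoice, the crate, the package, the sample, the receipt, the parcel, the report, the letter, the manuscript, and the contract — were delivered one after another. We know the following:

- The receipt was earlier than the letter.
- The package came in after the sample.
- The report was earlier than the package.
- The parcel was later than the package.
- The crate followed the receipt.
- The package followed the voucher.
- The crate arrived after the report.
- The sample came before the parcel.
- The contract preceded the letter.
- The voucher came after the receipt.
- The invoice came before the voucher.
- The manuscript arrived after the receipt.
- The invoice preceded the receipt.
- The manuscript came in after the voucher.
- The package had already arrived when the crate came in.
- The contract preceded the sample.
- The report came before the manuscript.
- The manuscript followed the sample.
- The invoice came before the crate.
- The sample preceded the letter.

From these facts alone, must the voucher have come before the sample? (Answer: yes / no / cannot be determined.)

No chain of stated constraints runs from the voucher to the sample, and none runs from the sample to the voucher either.
So the relative order of the voucher and the sample is not fixed by the given facts.

cannot be determined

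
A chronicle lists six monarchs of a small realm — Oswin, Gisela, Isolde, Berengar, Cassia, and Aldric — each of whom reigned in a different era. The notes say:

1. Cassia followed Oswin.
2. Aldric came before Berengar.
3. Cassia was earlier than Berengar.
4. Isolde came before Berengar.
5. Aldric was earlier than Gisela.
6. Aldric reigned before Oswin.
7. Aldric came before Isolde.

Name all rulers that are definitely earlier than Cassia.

Aldric, Oswin

Directly stated before Cassia: Oswin.
Aldric reaches Cassia via Aldric → Oswin → Cassia.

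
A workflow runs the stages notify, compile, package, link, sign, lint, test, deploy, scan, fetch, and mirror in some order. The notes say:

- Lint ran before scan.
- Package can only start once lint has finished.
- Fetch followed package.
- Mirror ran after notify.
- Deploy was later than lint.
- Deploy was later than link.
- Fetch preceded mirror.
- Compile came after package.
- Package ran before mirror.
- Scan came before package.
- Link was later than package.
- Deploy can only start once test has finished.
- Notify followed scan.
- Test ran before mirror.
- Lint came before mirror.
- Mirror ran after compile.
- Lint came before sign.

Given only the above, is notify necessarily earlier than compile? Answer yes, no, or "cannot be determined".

No chain of stated constraints runs from notify to compile, and none runs from compile to notify either.
So the relative order of notify and compile is not fixed by the given facts.

cannot be determined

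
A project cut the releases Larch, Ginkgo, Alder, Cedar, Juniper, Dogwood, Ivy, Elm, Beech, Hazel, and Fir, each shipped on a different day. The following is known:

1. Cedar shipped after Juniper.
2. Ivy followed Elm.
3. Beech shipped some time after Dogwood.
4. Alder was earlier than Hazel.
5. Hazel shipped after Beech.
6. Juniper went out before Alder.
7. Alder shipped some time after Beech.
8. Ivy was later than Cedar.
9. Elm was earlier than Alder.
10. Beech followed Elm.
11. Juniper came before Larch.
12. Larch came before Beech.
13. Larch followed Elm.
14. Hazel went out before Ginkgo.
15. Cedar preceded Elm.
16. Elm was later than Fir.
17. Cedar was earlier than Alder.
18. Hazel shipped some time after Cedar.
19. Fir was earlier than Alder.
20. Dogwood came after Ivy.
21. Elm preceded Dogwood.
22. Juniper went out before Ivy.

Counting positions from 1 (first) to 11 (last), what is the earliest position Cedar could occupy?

Juniper must come before Cedar — 1 forced predecessor.
Nothing else is forced ahead of Cedar, so its earliest slot is position 1 + 1 = 2.

2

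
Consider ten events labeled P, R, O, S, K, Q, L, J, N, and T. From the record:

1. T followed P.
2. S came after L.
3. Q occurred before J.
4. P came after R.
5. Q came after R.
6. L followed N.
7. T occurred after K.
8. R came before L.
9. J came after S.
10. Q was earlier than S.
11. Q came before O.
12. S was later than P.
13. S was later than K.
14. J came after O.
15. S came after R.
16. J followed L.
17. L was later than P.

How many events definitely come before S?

6

Directly stated before S: K, L, P, Q, and R.
N reaches S via N → L → S.
No chain forces T (or any of the others) ahead of S.
That's K, L, N, P, Q, and R — 6 in all.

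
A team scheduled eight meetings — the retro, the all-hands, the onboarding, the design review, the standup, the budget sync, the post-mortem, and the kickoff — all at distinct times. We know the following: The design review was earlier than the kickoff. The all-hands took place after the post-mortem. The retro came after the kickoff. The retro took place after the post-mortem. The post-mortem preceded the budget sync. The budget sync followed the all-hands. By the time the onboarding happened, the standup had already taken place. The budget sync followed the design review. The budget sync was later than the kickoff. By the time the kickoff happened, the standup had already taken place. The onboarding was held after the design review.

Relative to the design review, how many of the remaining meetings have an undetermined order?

Forced after the design review: the budget sync, the kickoff, the onboarding, and the retro.
That leaves the all-hands, the post-mortem, and the standup with no forced order relative to the design review — 3.

3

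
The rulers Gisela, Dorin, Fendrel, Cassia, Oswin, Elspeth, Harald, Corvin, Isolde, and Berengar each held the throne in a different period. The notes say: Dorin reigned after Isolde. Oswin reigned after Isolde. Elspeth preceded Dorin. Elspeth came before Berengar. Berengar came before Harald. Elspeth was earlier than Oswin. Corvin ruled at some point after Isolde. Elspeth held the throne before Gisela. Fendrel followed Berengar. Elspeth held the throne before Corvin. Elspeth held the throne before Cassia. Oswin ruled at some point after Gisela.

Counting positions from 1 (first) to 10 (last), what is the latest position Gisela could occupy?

Gisela must come before Oswin — 1 ruler forced after them.
Everything else can be placed before Gisela in some valid order, so Gisela can sit as late as position 10 − 1 = 9.

9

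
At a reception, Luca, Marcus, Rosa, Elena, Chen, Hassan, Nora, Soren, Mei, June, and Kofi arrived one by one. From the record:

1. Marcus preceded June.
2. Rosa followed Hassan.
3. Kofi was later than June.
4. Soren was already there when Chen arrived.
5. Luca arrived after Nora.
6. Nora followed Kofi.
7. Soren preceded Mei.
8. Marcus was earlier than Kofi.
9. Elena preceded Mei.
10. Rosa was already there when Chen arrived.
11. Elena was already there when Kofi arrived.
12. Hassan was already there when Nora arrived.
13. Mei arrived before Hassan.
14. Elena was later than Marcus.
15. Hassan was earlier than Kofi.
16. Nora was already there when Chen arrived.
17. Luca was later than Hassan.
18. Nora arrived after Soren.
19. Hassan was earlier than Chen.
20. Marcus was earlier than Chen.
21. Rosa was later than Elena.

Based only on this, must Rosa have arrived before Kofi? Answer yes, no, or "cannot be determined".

No chain of stated constraints runs from Rosa to Kofi, and none runs from Kofi to Rosa either.
So the relative order of Rosa and Kofi is not fixed by the given facts.

cannot be determined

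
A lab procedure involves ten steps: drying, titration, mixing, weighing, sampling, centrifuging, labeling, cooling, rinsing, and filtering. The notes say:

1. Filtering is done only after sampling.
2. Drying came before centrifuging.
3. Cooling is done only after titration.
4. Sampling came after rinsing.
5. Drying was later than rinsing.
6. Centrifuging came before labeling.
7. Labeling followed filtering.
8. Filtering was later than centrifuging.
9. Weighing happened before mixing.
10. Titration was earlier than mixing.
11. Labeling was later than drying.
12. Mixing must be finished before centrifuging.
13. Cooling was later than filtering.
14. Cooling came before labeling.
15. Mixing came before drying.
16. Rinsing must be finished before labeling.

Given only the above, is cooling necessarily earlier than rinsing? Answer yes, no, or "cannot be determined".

Tracing the constraints gives rinsing → sampling → filtering → cooling, so rinsing must come before cooling.
That means cooling cannot be before rinsing.

no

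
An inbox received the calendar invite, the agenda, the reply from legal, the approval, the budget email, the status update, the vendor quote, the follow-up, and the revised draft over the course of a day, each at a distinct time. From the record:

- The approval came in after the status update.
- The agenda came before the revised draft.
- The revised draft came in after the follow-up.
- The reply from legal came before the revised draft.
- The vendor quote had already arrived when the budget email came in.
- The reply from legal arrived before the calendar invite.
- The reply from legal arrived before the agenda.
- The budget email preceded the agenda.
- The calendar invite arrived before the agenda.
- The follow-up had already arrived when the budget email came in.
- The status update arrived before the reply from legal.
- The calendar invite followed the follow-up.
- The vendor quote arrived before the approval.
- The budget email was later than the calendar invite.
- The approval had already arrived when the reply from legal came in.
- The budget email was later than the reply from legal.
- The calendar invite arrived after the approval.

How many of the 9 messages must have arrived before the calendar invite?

Directly stated before the calendar invite: the approval, the follow-up, and the reply from legal.
The status update reaches the calendar invite via the status update → the reply from legal → the calendar invite.
The vendor quote reaches the calendar invite via the vendor quote → the approval → the calendar invite.
That's the approval, the follow-up, the reply from legal, the status update, and the vendor quote — 5 in all.

5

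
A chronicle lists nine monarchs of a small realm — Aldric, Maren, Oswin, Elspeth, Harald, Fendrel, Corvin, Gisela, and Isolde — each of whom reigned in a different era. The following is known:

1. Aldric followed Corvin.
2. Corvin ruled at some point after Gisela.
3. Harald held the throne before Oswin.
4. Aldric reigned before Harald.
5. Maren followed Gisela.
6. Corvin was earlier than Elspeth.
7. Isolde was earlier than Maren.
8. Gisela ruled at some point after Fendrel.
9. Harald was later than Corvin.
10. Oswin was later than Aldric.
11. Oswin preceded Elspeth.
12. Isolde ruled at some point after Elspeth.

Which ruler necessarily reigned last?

Every other ruler has a chain of constraints placing them before Maren, so Maren is last.

Maren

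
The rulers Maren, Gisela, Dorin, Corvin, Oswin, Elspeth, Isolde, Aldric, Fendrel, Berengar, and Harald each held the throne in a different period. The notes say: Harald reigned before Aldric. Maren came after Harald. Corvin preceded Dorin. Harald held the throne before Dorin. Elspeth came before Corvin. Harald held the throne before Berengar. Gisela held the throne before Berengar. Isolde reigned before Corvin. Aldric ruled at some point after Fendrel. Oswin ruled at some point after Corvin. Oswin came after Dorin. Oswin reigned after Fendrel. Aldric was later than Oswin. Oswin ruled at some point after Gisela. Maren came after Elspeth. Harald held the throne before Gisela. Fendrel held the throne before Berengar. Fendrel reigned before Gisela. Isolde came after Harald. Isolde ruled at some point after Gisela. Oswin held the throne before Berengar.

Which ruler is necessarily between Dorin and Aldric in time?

Tracing the constraints gives Dorin → Oswin → Aldric, so Oswin sits after Dorin and before Aldric.
No other ruler is forced both after Dorin and before Aldric.

Oswin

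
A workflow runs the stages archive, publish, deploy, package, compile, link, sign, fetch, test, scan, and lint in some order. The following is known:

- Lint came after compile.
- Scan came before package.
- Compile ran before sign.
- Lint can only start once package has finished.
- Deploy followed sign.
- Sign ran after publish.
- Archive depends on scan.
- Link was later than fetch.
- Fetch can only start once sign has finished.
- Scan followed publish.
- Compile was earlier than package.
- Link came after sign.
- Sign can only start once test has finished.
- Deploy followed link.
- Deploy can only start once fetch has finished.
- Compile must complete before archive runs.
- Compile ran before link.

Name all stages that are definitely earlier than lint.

compile, package, publish, scan

Directly stated before lint: compile and package.
Publish reaches lint via publish → scan → package → lint.
Scan reaches lint via scan → package → lint.
No chain forces link (or any of the others) ahead of lint.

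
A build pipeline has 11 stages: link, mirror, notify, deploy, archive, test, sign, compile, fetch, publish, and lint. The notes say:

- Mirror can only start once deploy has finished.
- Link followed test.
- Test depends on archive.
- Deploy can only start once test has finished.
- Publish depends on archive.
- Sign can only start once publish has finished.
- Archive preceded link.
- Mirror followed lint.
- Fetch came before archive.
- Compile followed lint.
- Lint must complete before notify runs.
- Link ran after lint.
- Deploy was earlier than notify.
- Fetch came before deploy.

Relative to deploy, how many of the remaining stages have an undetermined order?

5

Forced before deploy: archive, fetch, and test; forced after deploy: mirror and notify.
That leaves compile, link, lint, publish, and sign with no forced order relative to deploy — 5.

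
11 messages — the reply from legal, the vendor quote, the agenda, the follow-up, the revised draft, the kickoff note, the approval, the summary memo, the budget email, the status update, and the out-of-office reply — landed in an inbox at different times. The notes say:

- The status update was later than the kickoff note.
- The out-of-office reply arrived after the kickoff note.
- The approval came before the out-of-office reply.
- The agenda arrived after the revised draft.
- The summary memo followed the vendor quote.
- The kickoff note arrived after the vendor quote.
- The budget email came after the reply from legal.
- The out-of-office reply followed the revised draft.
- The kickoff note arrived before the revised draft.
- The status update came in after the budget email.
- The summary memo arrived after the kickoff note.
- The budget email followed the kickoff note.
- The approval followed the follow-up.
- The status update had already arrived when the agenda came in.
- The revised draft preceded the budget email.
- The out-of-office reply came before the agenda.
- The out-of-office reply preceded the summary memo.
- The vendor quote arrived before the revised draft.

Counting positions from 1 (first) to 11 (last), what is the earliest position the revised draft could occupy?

The kickoff note and the vendor quote must both come before the revised draft — 2 forced predecessors.
Nothing else is forced ahead of the revised draft, so its earliest slot is position 2 + 1 = 3.

3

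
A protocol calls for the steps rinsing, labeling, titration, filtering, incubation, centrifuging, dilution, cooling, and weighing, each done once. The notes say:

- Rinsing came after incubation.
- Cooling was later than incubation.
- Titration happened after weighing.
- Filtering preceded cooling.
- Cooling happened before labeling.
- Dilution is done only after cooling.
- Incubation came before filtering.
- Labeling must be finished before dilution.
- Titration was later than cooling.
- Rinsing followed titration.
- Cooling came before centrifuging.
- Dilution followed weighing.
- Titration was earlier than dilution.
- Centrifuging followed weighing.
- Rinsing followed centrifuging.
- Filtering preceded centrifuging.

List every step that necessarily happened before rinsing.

Directly stated before rinsing: centrifuging, incubation, and titration.
Cooling reaches rinsing via cooling → centrifuging → rinsing.
Filtering reaches rinsing via filtering → centrifuging → rinsing.
Weighing reaches rinsing via weighing → centrifuging → rinsing.
No chain forces labeling (or any of the others) ahead of rinsing.

centrifuging, cooling, filtering, incubation, titration, weighing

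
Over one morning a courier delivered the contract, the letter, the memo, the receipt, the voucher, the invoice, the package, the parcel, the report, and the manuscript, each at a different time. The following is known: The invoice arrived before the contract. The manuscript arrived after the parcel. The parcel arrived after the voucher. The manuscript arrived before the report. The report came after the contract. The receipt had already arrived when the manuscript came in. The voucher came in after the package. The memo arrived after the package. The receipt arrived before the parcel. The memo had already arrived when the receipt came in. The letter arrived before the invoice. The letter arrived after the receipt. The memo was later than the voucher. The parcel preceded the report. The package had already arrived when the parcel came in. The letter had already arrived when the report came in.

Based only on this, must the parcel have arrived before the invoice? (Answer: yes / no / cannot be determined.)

cannot be determined

No chain of stated constraints runs from the parcel to the invoice, and none runs from the invoice to the parcel either.
So the relative order of the parcel and the invoice is not fixed by the given facts.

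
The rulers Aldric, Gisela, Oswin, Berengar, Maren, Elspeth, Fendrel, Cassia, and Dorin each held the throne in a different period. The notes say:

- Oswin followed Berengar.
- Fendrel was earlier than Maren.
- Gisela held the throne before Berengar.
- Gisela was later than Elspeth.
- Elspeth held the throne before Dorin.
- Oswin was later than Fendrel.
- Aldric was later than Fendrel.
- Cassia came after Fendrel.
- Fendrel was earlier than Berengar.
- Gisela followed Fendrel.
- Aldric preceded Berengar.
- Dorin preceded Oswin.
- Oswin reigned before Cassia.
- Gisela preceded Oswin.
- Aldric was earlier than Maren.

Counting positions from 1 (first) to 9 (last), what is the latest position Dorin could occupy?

7

Dorin must come before Cassia and Oswin — 2 rulers forced after them.
Everything else can be placed before Dorin in some valid order, so Dorin can sit as late as position 9 − 2 = 7.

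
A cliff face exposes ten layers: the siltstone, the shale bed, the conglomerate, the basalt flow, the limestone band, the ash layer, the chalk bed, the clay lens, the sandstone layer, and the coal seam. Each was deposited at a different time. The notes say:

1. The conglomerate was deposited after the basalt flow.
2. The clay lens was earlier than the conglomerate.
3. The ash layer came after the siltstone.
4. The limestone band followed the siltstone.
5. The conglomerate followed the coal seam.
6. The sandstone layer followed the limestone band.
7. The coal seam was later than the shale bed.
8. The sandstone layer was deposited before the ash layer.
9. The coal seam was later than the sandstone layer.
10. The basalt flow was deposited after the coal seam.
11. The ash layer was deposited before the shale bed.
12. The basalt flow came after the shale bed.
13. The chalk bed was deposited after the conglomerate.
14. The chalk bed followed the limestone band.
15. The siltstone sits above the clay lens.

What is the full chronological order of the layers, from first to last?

the clay lens, the siltstone, the limestone band, the sandstone layer, the ash layer, the shale bed, the coal seam, the basalt flow, the conglomerate, the chalk bed

The constraints fix every adjacent pair, so only one ordering works:
the clay lens → the siltstone → the limestone band → the sandstone layer → the ash layer → the shale bed → the coal seam → the basalt flow → the conglomerate → the chalk bed.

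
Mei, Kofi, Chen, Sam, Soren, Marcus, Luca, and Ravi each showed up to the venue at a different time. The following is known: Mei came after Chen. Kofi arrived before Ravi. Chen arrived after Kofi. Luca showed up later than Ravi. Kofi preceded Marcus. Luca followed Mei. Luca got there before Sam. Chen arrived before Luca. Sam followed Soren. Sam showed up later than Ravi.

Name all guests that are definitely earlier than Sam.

Chen, Kofi, Luca, Mei, Ravi, Soren

Directly stated before Sam: Luca, Ravi, and Soren.
Chen reaches Sam via Chen → Luca → Sam.
Kofi reaches Sam via Kofi → Ravi → Sam.
Mei reaches Sam via Mei → Luca → Sam.
No chain forces Marcus ahead of Sam.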